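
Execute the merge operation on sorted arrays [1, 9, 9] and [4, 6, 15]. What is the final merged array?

Merging process:

Compare 1 vs 4: take 1 from left. Merged: [1]
Compare 9 vs 4: take 4 from right. Merged: [1, 4]
Compare 9 vs 6: take 6 from right. Merged: [1, 4, 6]
Compare 9 vs 15: take 9 from left. Merged: [1, 4, 6, 9]
Compare 9 vs 15: take 9 from left. Merged: [1, 4, 6, 9, 9]
Append remaining from right: [15]. Merged: [1, 4, 6, 9, 9, 15]

Final merged array: [1, 4, 6, 9, 9, 15]
Total comparisons: 5

The merged array is [1, 4, 6, 9, 9, 15], requiring 5 comparisons. The merge step runs in O(n) time where n is the total number of elements.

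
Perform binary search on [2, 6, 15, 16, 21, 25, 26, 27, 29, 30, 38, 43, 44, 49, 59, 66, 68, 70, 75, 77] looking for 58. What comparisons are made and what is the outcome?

Binary search for 58 in [2, 6, 15, 16, 21, 25, 26, 27, 29, 30, 38, 43, 44, 49, 59, 66, 68, 70, 75, 77]:

lo=0, hi=19, mid=9, arr[mid]=30 -> 30 < 58, search right half
lo=10, hi=19, mid=14, arr[mid]=59 -> 59 > 58, search left half
lo=10, hi=13, mid=11, arr[mid]=43 -> 43 < 58, search right half
lo=12, hi=13, mid=12, arr[mid]=44 -> 44 < 58, search right half
lo=13, hi=13, mid=13, arr[mid]=49 -> 49 < 58, search right half
lo=14 > hi=13, target 58 not found

Binary search determines that 58 is not in the array after 5 comparisons. The search space was exhausted without finding the target.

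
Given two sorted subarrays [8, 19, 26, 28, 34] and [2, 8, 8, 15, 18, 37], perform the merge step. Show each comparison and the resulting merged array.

Merging process:

Compare 8 vs 2: take 2 from right. Merged: [2]
Compare 8 vs 8: take 8 from left. Merged: [2, 8]
Compare 19 vs 8: take 8 from right. Merged: [2, 8, 8]
Compare 19 vs 8: take 8 from right. Merged: [2, 8, 8, 8]
Compare 19 vs 15: take 15 from right. Merged: [2, 8, 8, 8, 15]
Compare 19 vs 18: take 18 from right. Merged: [2, 8, 8, 8, 15, 18]
Compare 19 vs 37: take 19 from left. Merged: [2, 8, 8, 8, 15, 18, 19]
Compare 26 vs 37: take 26 from left. Merged: [2, 8, 8, 8, 15, 18, 19, 26]
Compare 28 vs 37: take 28 from left. Merged: [2, 8, 8, 8, 15, 18, 19, 26, 28]
Compare 34 vs 37: take 34 from left. Merged: [2, 8, 8, 8, 15, 18, 19, 26, 28, 34]
Append remaining from right: [37]. Merged: [2, 8, 8, 8, 15, 18, 19, 26, 28, 34, 37]

Final merged array: [2, 8, 8, 8, 15, 18, 19, 26, 28, 34, 37]
Total comparisons: 10

The merged array is [2, 8, 8, 8, 15, 18, 19, 26, 28, 34, 37], requiring 10 comparisons. The merge step runs in O(n) time where n is the total number of elements.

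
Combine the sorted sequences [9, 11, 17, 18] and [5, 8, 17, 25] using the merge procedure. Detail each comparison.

Merging process:

Compare 9 vs 5: take 5 from right. Merged: [5]
Compare 9 vs 8: take 8 from right. Merged: [5, 8]
Compare 9 vs 17: take 9 from left. Merged: [5, 8, 9]
Compare 11 vs 17: take 11 from left. Merged: [5, 8, 9, 11]
Compare 17 vs 17: take 17 from left. Merged: [5, 8, 9, 11, 17]
Compare 18 vs 17: take 17 from right. Merged: [5, 8, 9, 11, 17, 17]
Compare 18 vs 25: take 18 from left. Merged: [5, 8, 9, 11, 17, 17, 18]
Append remaining from right: [25]. Merged: [5, 8, 9, 11, 17, 17, 18, 25]

Final merged array: [5, 8, 9, 11, 17, 17, 18, 25]
Total comparisons: 7

The merged array is [5, 8, 9, 11, 17, 17, 18, 25], requiring 7 comparisons. The merge step runs in O(n) time where n is the total number of elements.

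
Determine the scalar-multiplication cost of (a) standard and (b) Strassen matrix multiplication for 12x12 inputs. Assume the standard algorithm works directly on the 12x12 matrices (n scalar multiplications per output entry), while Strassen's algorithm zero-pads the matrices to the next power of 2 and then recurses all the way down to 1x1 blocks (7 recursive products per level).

Matrix multiplication for 12x12 matrices:

Strassen's algorithm requires power-of-2 dimensions. Pad 12x12 to 16x16 (next power of 2).

Standard algorithm: 12^3 = 1728 multiplications
Strassen's algorithm: 7^(log2(16)) = 7^4 = 2401 multiplications
Difference: 1728 - 2401 = -673 (Strassen uses MORE here due to padding overhead — for small or just-over-power-of-2 n, padding can outweigh the per-level savings)

Standard: 1728 multiplications (12^3). Strassen: 2401 multiplications (7^4, after padding to 16x16). Strassen reduces 8 recursive multiplications to 7 at each level.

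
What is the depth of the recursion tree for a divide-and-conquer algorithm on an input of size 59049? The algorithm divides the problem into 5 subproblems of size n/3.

For divide and conquer with division factor 3:

Problem sizes at each level:
Level 0: 59049
Level 1: 19683
Level 2: 6561
Level 3: 2187
Level 4: 729
Level 5: 243
Level 6: 81
Level 7: 27
Level 8: 9
Level 9: 3
Level 10: 1

The root is level 0 and the size-1 base case is level 10 (the tree spans levels 0 through 10, i.e. 11 levels counting the root), so the depth is the number of divisions: log_3(59049) = 10

The recursion tree depth is log_3(59049) = 10. At each level, the problem size is divided by 3, so it takes 10 divisions to reduce to a base case of size 1. The algorithm makes 5 recursive calls at each level.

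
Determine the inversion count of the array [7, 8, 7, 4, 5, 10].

Finding inversions in [7, 8, 7, 4, 5, 10]:

(0, 3): arr[0]=7 > arr[3]=4
(0, 4): arr[0]=7 > arr[4]=5
(1, 2): arr[1]=8 > arr[2]=7
(1, 3): arr[1]=8 > arr[3]=4
(1, 4): arr[1]=8 > arr[4]=5
(2, 3): arr[2]=7 > arr[3]=4
(2, 4): arr[2]=7 > arr[4]=5

Total inversions: 7

The array has 7 inversion(s): (0,3), (0,4), (1,2), (1,3), (1,4), (2,3), (2,4). Each pair (i,j) satisfies i < j and arr[i] > arr[j].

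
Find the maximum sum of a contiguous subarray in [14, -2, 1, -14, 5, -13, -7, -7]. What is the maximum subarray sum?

Using Kadane's algorithm on [14, -2, 1, -14, 5, -13, -7, -7]:

Scanning through the array:
Position 1 (value -2): max_ending_here = 12, max_so_far = 14
Position 2 (value 1): max_ending_here = 13, max_so_far = 14
Position 3 (value -14): max_ending_here = -1, max_so_far = 14
Position 4 (value 5): max_ending_here = 5, max_so_far = 14
Position 5 (value -13): max_ending_here = -8, max_so_far = 14
Position 6 (value -7): max_ending_here = -7, max_so_far = 14
Position 7 (value -7): max_ending_here = -7, max_so_far = 14

Maximum subarray: [14]
Maximum sum: 14

The maximum subarray is [14] with sum 14. This subarray runs from index 0 to index 0.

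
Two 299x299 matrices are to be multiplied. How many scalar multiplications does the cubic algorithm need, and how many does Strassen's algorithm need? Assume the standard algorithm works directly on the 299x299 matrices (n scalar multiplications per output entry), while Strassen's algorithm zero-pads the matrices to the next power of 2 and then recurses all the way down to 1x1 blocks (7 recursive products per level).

Matrix multiplication for 299x299 matrices:

Strassen's algorithm requires power-of-2 dimensions. Pad 299x299 to 512x512 (next power of 2).

Standard algorithm: 299^3 = 26730899 multiplications
Strassen's algorithm: 7^(log2(512)) = 7^9 = 40353607 multiplications
Difference: 26730899 - 40353607 = -13622708 (Strassen uses MORE here due to padding overhead — for small or just-over-power-of-2 n, padding can outweigh the per-level savings)

Standard: 26730899 multiplications (299^3). Strassen: 40353607 multiplications (7^9, after padding to 512x512). Strassen reduces 8 recursive multiplications to 7 at each level.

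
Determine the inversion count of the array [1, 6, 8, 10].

Finding inversions in [1, 6, 8, 10]:


Total inversions: 0

The array has 0 inversions. It is already sorted.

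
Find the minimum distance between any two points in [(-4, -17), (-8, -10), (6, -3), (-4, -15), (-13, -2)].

Computing all pairwise distances among 5 points:

d((-4, -17), (-8, -10)) = 8.0623
d((-4, -17), (6, -3)) = 17.2047
d((-4, -17), (-4, -15)) = 2.0 <-- minimum
d((-4, -17), (-13, -2)) = 17.4929
d((-8, -10), (6, -3)) = 15.6525
d((-8, -10), (-4, -15)) = 6.4031
d((-8, -10), (-13, -2)) = 9.434
d((6, -3), (-4, -15)) = 15.6205
d((6, -3), (-13, -2)) = 19.0263
d((-4, -15), (-13, -2)) = 15.8114

Closest pair: (-4, -17) and (-4, -15) with distance 2.0

The closest pair is (-4, -17) and (-4, -15) with Euclidean distance 2.0. For 5 points, brute-force pairwise comparison is shown above. For large n, the divide-and-conquer algorithm (sort by x, recurse on halves, check the dividing strip) achieves O(n log n).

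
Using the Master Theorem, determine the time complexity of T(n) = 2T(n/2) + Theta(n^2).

Master Theorem for T(n) = 2T(n/2) + O(n^2):

a = 2, b = 2, c = 2
log_b(a) = log_2(2) = 1.0000

Case 3: c = 2 > log_2(2) = 1.0000
T(n) = O(n^2) = O(n^2)

For T(n) = 2T(n/2) + O(n^2): log_2(2) = 1.0000. This is Case 3 of the Master Theorem (c > log_b(a), work dominated by root), giving O(n^2).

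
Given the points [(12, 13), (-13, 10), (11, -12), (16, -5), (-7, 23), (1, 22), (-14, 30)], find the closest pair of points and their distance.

Computing all pairwise distances among 7 points:

d((12, 13), (-13, 10)) = 25.1794
d((12, 13), (11, -12)) = 25.02
d((12, 13), (16, -5)) = 18.4391
d((12, 13), (-7, 23)) = 21.4709
d((12, 13), (1, 22)) = 14.2127
d((12, 13), (-14, 30)) = 31.0644
d((-13, 10), (11, -12)) = 32.5576
d((-13, 10), (16, -5)) = 32.6497
d((-13, 10), (-7, 23)) = 14.3178
d((-13, 10), (1, 22)) = 18.4391
d((-13, 10), (-14, 30)) = 20.025
d((11, -12), (16, -5)) = 8.6023
d((11, -12), (-7, 23)) = 39.3573
d((11, -12), (1, 22)) = 35.4401
d((11, -12), (-14, 30)) = 48.8774
d((16, -5), (-7, 23)) = 36.2353
d((16, -5), (1, 22)) = 30.8869
d((16, -5), (-14, 30)) = 46.0977
d((-7, 23), (1, 22)) = 8.0623 <-- minimum
d((-7, 23), (-14, 30)) = 9.8995
d((1, 22), (-14, 30)) = 17.0

Closest pair: (-7, 23) and (1, 22) with distance 8.0623

The closest pair is (-7, 23) and (1, 22) with Euclidean distance 8.0623. For 7 points, brute-force pairwise comparison is shown above. For large n, the divide-and-conquer algorithm (sort by x, recurse on halves, check the dividing strip) achieves O(n log n).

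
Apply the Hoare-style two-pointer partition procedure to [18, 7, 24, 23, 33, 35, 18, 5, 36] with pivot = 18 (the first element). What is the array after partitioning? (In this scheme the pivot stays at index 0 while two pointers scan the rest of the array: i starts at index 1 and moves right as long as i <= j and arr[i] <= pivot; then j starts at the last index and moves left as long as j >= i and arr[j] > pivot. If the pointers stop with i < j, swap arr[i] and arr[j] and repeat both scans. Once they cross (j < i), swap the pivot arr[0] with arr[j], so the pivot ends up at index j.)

Hoare-style two-pointer partition with pivot = 18:

Initial array: [18, 7, 24, 23, 33, 35, 18, 5, 36]

Pointers start at i = 1, j = 8.
i stops at index 2 (arr[2]=24 > 18), j stops at index 7 (arr[7]=5 <= 18): swap arr[2] and arr[7], array becomes [18, 7, 5, 23, 33, 35, 18, 24, 36]
i stops at index 3 (arr[3]=23 > 18), j stops at index 6 (arr[6]=18 <= 18): swap arr[3] and arr[6], array becomes [18, 7, 5, 18, 33, 35, 23, 24, 36]
i ends at 4, j ends at 3: the pointers have crossed (j < i), so scanning stops.

Swap pivot arr[0] with arr[3] to place pivot at position 3: [18, 7, 5, 18, 33, 35, 23, 24, 36]
Pivot position: 3

After partitioning with pivot 18, the array becomes [18, 7, 5, 18, 33, 35, 23, 24, 36]. The pivot is placed at index 3. All elements to the left of the pivot are <= 18, and all elements to the right are > 18.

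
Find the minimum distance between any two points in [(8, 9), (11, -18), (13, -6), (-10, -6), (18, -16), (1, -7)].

Computing all pairwise distances among 6 points:

d((8, 9), (11, -18)) = 27.1662
d((8, 9), (13, -6)) = 15.8114
d((8, 9), (-10, -6)) = 23.4307
d((8, 9), (18, -16)) = 26.9258
d((8, 9), (1, -7)) = 17.4642
d((11, -18), (13, -6)) = 12.1655
d((11, -18), (-10, -6)) = 24.1868
d((11, -18), (18, -16)) = 7.2801 <-- minimum
d((11, -18), (1, -7)) = 14.8661
d((13, -6), (-10, -6)) = 23.0
d((13, -6), (18, -16)) = 11.1803
d((13, -6), (1, -7)) = 12.0416
d((-10, -6), (18, -16)) = 29.7321
d((-10, -6), (1, -7)) = 11.0454
d((18, -16), (1, -7)) = 19.2354

Closest pair: (11, -18) and (18, -16) with distance 7.2801

The closest pair is (11, -18) and (18, -16) with Euclidean distance 7.2801. For 6 points, brute-force pairwise comparison is shown above. For large n, the divide-and-conquer algorithm (sort by x, recurse on halves, check the dividing strip) achieves O(n log n).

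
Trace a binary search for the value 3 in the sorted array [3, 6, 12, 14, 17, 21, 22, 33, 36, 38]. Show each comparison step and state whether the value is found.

Binary search for 3 in [3, 6, 12, 14, 17, 21, 22, 33, 36, 38]:

lo=0, hi=9, mid=4, arr[mid]=17 -> 17 > 3, search left half
lo=0, hi=3, mid=1, arr[mid]=6 -> 6 > 3, search left half
lo=0, hi=0, mid=0, arr[mid]=3 -> Found target at index 0!

Binary search finds 3 at index 0 after 3 comparisons. The search repeatedly halves the search space by comparing with the middle element.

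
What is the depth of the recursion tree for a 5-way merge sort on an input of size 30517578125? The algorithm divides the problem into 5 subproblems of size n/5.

For divide and conquer with division factor 5:

Problem sizes at each level:
Level 0: 30517578125
Level 1: 6103515625
Level 2: 1220703125
Level 3: 244140625
Level 4: 48828125
Level 5: 9765625
Level 6: 1953125
Level 7: 390625
Level 8: 78125
Level 9: 15625
Level 10: 3125
Level 11: 625
Level 12: 125
Level 13: 25
Level 14: 5
Level 15: 1

The root is level 0 and the size-1 base case is level 15 (the tree spans levels 0 through 15, i.e. 16 levels counting the root), so the depth is the number of divisions: log_5(30517578125) = 15

The recursion tree depth is log_5(30517578125) = 15. At each level, the problem size is divided by 5, so it takes 15 divisions to reduce to a base case of size 1. The algorithm makes 5 recursive calls at each level.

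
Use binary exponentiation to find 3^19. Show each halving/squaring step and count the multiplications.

Computing 3^19 by squaring (build up from 3^1; each line after the first costs one multiplication):

3^1 = 3
3^2 = (3^1)^2 = 3^2 = 9
3^4 = (3^2)^2 = 9^2 = 81
3^8 = (3^4)^2 = 81^2 = 6561
3^9 = 3 * 3^8 = 3 * 6561 = 19683
3^18 = (3^9)^2 = 19683^2 = 387420489
3^19 = 3 * 3^18 = 3 * 387420489 = 1162261467

Result: 1162261467
Multiplications needed: 6 (6 lines after 3^1)

3^19 = 1162261467. Using exponentiation by squaring, this requires 6 multiplications. The key idea: if the exponent is even, square the half-power; if odd, multiply by the base once.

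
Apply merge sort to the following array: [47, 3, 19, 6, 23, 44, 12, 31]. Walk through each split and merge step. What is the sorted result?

Merge sort trace:

Split: [47, 3, 19, 6, 23, 44, 12, 31] -> [47, 3, 19, 6] and [23, 44, 12, 31]
  Split: [47, 3, 19, 6] -> [47, 3] and [19, 6]
    Split: [47, 3] -> [47] and [3]
    Merge: [47] + [3] -> [3, 47]
    Split: [19, 6] -> [19] and [6]
    Merge: [19] + [6] -> [6, 19]
  Merge: [3, 47] + [6, 19] -> [3, 6, 19, 47]
  Split: [23, 44, 12, 31] -> [23, 44] and [12, 31]
    Split: [23, 44] -> [23] and [44]
    Merge: [23] + [44] -> [23, 44]
    Split: [12, 31] -> [12] and [31]
    Merge: [12] + [31] -> [12, 31]
  Merge: [23, 44] + [12, 31] -> [12, 23, 31, 44]
Merge: [3, 6, 19, 47] + [12, 23, 31, 44] -> [3, 6, 12, 19, 23, 31, 44, 47]

Final sorted array: [3, 6, 12, 19, 23, 31, 44, 47]

The merge sort proceeds by recursively splitting the array and merging sorted halves.
After all merges, the sorted array is [3, 6, 12, 19, 23, 31, 44, 47].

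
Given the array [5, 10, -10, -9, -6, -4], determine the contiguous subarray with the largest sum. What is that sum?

Using Kadane's algorithm on [5, 10, -10, -9, -6, -4]:

Scanning through the array:
Position 1 (value 10): max_ending_here = 15, max_so_far = 15
Position 2 (value -10): max_ending_here = 5, max_so_far = 15
Position 3 (value -9): max_ending_here = -4, max_so_far = 15
Position 4 (value -6): max_ending_here = -6, max_so_far = 15
Position 5 (value -4): max_ending_here = -4, max_so_far = 15

Maximum subarray: [5, 10]
Maximum sum: 15

The maximum subarray is [5, 10] with sum 15. This subarray runs from index 0 to index 1.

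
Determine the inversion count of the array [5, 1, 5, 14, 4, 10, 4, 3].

Finding inversions in [5, 1, 5, 14, 4, 10, 4, 3]:

(0, 1): arr[0]=5 > arr[1]=1
(0, 4): arr[0]=5 > arr[4]=4
(0, 6): arr[0]=5 > arr[6]=4
(0, 7): arr[0]=5 > arr[7]=3
(2, 4): arr[2]=5 > arr[4]=4
(2, 6): arr[2]=5 > arr[6]=4
(2, 7): arr[2]=5 > arr[7]=3
(3, 4): arr[3]=14 > arr[4]=4
(3, 5): arr[3]=14 > arr[5]=10
(3, 6): arr[3]=14 > arr[6]=4
(3, 7): arr[3]=14 > arr[7]=3
(4, 7): arr[4]=4 > arr[7]=3
(5, 6): arr[5]=10 > arr[6]=4
(5, 7): arr[5]=10 > arr[7]=3
(6, 7): arr[6]=4 > arr[7]=3

Total inversions: 15

The array has 15 inversion(s): (0,1), (0,4), (0,6), (0,7), (2,4), (2,6), (2,7), (3,4), (3,5), (3,6), (3,7), (4,7), (5,6), (5,7), (6,7). Each pair (i,j) satisfies i < j and arr[i] > arr[j].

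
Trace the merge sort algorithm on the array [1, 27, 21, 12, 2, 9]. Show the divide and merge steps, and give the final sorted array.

Merge sort trace:

Split: [1, 27, 21, 12, 2, 9] -> [1, 27, 21] and [12, 2, 9]
  Split: [1, 27, 21] -> [1] and [27, 21]
    Split: [27, 21] -> [27] and [21]
    Merge: [27] + [21] -> [21, 27]
  Merge: [1] + [21, 27] -> [1, 21, 27]
  Split: [12, 2, 9] -> [12] and [2, 9]
    Split: [2, 9] -> [2] and [9]
    Merge: [2] + [9] -> [2, 9]
  Merge: [12] + [2, 9] -> [2, 9, 12]
Merge: [1, 21, 27] + [2, 9, 12] -> [1, 2, 9, 12, 21, 27]

Final sorted array: [1, 2, 9, 12, 21, 27]

The merge sort proceeds by recursively splitting the array and merging sorted halves.
After all merges, the sorted array is [1, 2, 9, 12, 21, 27].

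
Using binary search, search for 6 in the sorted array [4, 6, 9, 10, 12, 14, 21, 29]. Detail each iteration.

Binary search for 6 in [4, 6, 9, 10, 12, 14, 21, 29]:

lo=0, hi=7, mid=3, arr[mid]=10 -> 10 > 6, search left half
lo=0, hi=2, mid=1, arr[mid]=6 -> Found target at index 1!

Binary search finds 6 at index 1 after 2 comparisons. The search repeatedly halves the search space by comparing with the middle element.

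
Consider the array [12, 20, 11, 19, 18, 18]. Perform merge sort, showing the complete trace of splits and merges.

Merge sort trace:

Split: [12, 20, 11, 19, 18, 18] -> [12, 20, 11] and [19, 18, 18]
  Split: [12, 20, 11] -> [12] and [20, 11]
    Split: [20, 11] -> [20] and [11]
    Merge: [20] + [11] -> [11, 20]
  Merge: [12] + [11, 20] -> [11, 12, 20]
  Split: [19, 18, 18] -> [19] and [18, 18]
    Split: [18, 18] -> [18] and [18]
    Merge: [18] + [18] -> [18, 18]
  Merge: [19] + [18, 18] -> [18, 18, 19]
Merge: [11, 12, 20] + [18, 18, 19] -> [11, 12, 18, 18, 19, 20]

Final sorted array: [11, 12, 18, 18, 19, 20]

The merge sort proceeds by recursively splitting the array and merging sorted halves.
After all merges, the sorted array is [11, 12, 18, 18, 19, 20].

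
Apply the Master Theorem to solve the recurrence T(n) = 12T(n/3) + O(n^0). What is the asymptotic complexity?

Master Theorem for T(n) = 12T(n/3) + O(n^0):

a = 12, b = 3, c = 0
log_b(a) = log_3(12) = 2.2619

Case 1: c = 0 < log_3(12) = 2.2619
T(n) = O(n^(log_3 12))

For T(n) = 12T(n/3) + O(n^0): log_3(12) = 2.2619. This is Case 1 of the Master Theorem (c < log_b(a), work dominated by leaves), giving O(n^(log_3 12)).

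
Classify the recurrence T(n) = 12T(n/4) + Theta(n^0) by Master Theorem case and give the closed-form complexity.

Master Theorem for T(n) = 12T(n/4) + O(n^0):

a = 12, b = 4, c = 0
log_b(a) = log_4(12) = 1.7925

Case 1: c = 0 < log_4(12) = 1.7925
T(n) = O(n^(log_4 12))

For T(n) = 12T(n/4) + O(n^0): log_4(12) = 1.7925. This is Case 1 of the Master Theorem (c < log_b(a), work dominated by leaves), giving O(n^(log_4 12)).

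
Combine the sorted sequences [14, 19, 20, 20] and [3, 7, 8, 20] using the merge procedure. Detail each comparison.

Merging process:

Compare 14 vs 3: take 3 from right. Merged: [3]
Compare 14 vs 7: take 7 from right. Merged: [3, 7]
Compare 14 vs 8: take 8 from right. Merged: [3, 7, 8]
Compare 14 vs 20: take 14 from left. Merged: [3, 7, 8, 14]
Compare 19 vs 20: take 19 from left. Merged: [3, 7, 8, 14, 19]
Compare 20 vs 20: take 20 from left. Merged: [3, 7, 8, 14, 19, 20]
Compare 20 vs 20: take 20 from left. Merged: [3, 7, 8, 14, 19, 20, 20]
Append remaining from right: [20]. Merged: [3, 7, 8, 14, 19, 20, 20, 20]

Final merged array: [3, 7, 8, 14, 19, 20, 20, 20]
Total comparisons: 7

The merged array is [3, 7, 8, 14, 19, 20, 20, 20], requiring 7 comparisons. The merge step runs in O(n) time where n is the total number of elements.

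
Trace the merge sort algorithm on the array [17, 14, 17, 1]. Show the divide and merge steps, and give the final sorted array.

Merge sort trace:

Split: [17, 14, 17, 1] -> [17, 14] and [17, 1]
  Split: [17, 14] -> [17] and [14]
  Merge: [17] + [14] -> [14, 17]
  Split: [17, 1] -> [17] and [1]
  Merge: [17] + [1] -> [1, 17]
Merge: [14, 17] + [1, 17] -> [1, 14, 17, 17]

Final sorted array: [1, 14, 17, 17]

The merge sort proceeds by recursively splitting the array and merging sorted halves.
After all merges, the sorted array is [1, 14, 17, 17].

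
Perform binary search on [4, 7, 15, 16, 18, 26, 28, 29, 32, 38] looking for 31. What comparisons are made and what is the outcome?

Binary search for 31 in [4, 7, 15, 16, 18, 26, 28, 29, 32, 38]:

lo=0, hi=9, mid=4, arr[mid]=18 -> 18 < 31, search right half
lo=5, hi=9, mid=7, arr[mid]=29 -> 29 < 31, search right half
lo=8, hi=9, mid=8, arr[mid]=32 -> 32 > 31, search left half
lo=8 > hi=7, target 31 not found

Binary search determines that 31 is not in the array after 3 comparisons. The search space was exhausted without finding the target.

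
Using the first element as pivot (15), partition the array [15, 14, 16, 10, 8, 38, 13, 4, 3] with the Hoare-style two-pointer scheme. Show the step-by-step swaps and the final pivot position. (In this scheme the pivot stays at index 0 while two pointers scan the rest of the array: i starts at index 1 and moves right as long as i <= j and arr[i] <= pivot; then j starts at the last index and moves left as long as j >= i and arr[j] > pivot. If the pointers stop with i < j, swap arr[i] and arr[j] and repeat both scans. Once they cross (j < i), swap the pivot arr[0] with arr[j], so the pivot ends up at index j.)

Hoare-style two-pointer partition with pivot = 15:

Initial array: [15, 14, 16, 10, 8, 38, 13, 4, 3]

Pointers start at i = 1, j = 8.
i stops at index 2 (arr[2]=16 > 15), j stops at index 8 (arr[8]=3 <= 15): swap arr[2] and arr[8], array becomes [15, 14, 3, 10, 8, 38, 13, 4, 16]
i stops at index 5 (arr[5]=38 > 15), j stops at index 7 (arr[7]=4 <= 15): swap arr[5] and arr[7], array becomes [15, 14, 3, 10, 8, 4, 13, 38, 16]
i ends at 7, j ends at 6: the pointers have crossed (j < i), so scanning stops.

Swap pivot arr[0] with arr[6] to place pivot at position 6: [13, 14, 3, 10, 8, 4, 15, 38, 16]
Pivot position: 6

After partitioning with pivot 15, the array becomes [13, 14, 3, 10, 8, 4, 15, 38, 16]. The pivot is placed at index 6. All elements to the left of the pivot are <= 15, and all elements to the right are > 15.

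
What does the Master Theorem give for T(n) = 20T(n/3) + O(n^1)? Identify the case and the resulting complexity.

Master Theorem for T(n) = 20T(n/3) + O(n^1):

a = 20, b = 3, c = 1
log_b(a) = log_3(20) = 2.7268

Case 1: c = 1 < log_3(20) = 2.7268
T(n) = O(n^(log_3 20))

For T(n) = 20T(n/3) + O(n^1): log_3(20) = 2.7268. This is Case 1 of the Master Theorem (c < log_b(a), work dominated by leaves), giving O(n^(log_3 20)).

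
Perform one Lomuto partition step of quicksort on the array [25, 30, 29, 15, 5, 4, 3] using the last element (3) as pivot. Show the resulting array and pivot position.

Lomuto partition with pivot = 3:

Initial array: [25, 30, 29, 15, 5, 4, 3]

arr[0]=25 > 3: no swap
arr[1]=30 > 3: no swap
arr[2]=29 > 3: no swap
arr[3]=15 > 3: no swap
arr[4]=5 > 3: no swap
arr[5]=4 > 3: no swap

Place pivot at position 0: [3, 30, 29, 15, 5, 4, 25]
Pivot position: 0

After partitioning with pivot 3, the array becomes [3, 30, 29, 15, 5, 4, 25]. The pivot is placed at index 0. All elements to the left of the pivot are <= 3, and all elements to the right are > 3.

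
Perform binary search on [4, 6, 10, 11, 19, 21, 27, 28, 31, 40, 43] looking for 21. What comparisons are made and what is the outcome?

Binary search for 21 in [4, 6, 10, 11, 19, 21, 27, 28, 31, 40, 43]:

lo=0, hi=10, mid=5, arr[mid]=21 -> Found target at index 5!

Binary search finds 21 at index 5 after 1 comparisons. The search repeatedly halves the search space by comparing with the middle element.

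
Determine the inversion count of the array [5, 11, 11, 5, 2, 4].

Finding inversions in [5, 11, 11, 5, 2, 4]:

(0, 4): arr[0]=5 > arr[4]=2
(0, 5): arr[0]=5 > arr[5]=4
(1, 3): arr[1]=11 > arr[3]=5
(1, 4): arr[1]=11 > arr[4]=2
(1, 5): arr[1]=11 > arr[5]=4
(2, 3): arr[2]=11 > arr[3]=5
(2, 4): arr[2]=11 > arr[4]=2
(2, 5): arr[2]=11 > arr[5]=4
(3, 4): arr[3]=5 > arr[4]=2
(3, 5): arr[3]=5 > arr[5]=4

Total inversions: 10

The array has 10 inversion(s): (0,4), (0,5), (1,3), (1,4), (1,5), (2,3), (2,4), (2,5), (3,4), (3,5). Each pair (i,j) satisfies i < j and arr[i] > arr[j].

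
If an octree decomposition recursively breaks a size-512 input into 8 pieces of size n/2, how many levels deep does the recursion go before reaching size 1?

For divide and conquer with division factor 2:

Problem sizes at each level:
Level 0: 512
Level 1: 256
Level 2: 128
Level 3: 64
Level 4: 32
Level 5: 16
Level 6: 8
Level 7: 4
Level 8: 2
Level 9: 1

The root is level 0 and the size-1 base case is level 9 (the tree spans levels 0 through 9, i.e. 10 levels counting the root), so the depth is the number of divisions: log_2(512) = 9

The recursion tree depth is log_2(512) = 9. At each level, the problem size is divided by 2, so it takes 9 divisions to reduce to a base case of size 1. The algorithm makes 8 recursive calls at each level.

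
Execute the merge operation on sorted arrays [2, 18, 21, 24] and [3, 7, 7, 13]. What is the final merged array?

Merging process:

Compare 2 vs 3: take 2 from left. Merged: [2]
Compare 18 vs 3: take 3 from right. Merged: [2, 3]
Compare 18 vs 7: take 7 from right. Merged: [2, 3, 7]
Compare 18 vs 7: take 7 from right. Merged: [2, 3, 7, 7]
Compare 18 vs 13: take 13 from right. Merged: [2, 3, 7, 7, 13]
Append remaining from left: [18, 21, 24]. Merged: [2, 3, 7, 7, 13, 18, 21, 24]

Final merged array: [2, 3, 7, 7, 13, 18, 21, 24]
Total comparisons: 5

The merged array is [2, 3, 7, 7, 13, 18, 21, 24], requiring 5 comparisons. The merge step runs in O(n) time where n is the total number of elements.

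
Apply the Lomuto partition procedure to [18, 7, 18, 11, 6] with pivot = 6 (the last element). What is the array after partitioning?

Lomuto partition with pivot = 6:

Initial array: [18, 7, 18, 11, 6]

arr[0]=18 > 6: no swap
arr[1]=7 > 6: no swap
arr[2]=18 > 6: no swap
arr[3]=11 > 6: no swap

Place pivot at position 0: [6, 7, 18, 11, 18]
Pivot position: 0

After partitioning with pivot 6, the array becomes [6, 7, 18, 11, 18]. The pivot is placed at index 0. All elements to the left of the pivot are <= 6, and all elements to the right are > 6.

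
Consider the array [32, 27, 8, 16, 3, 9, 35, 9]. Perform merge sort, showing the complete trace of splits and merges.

Merge sort trace:

Split: [32, 27, 8, 16, 3, 9, 35, 9] -> [32, 27, 8, 16] and [3, 9, 35, 9]
  Split: [32, 27, 8, 16] -> [32, 27] and [8, 16]
    Split: [32, 27] -> [32] and [27]
    Merge: [32] + [27] -> [27, 32]
    Split: [8, 16] -> [8] and [16]
    Merge: [8] + [16] -> [8, 16]
  Merge: [27, 32] + [8, 16] -> [8, 16, 27, 32]
  Split: [3, 9, 35, 9] -> [3, 9] and [35, 9]
    Split: [3, 9] -> [3] and [9]
    Merge: [3] + [9] -> [3, 9]
    Split: [35, 9] -> [35] and [9]
    Merge: [35] + [9] -> [9, 35]
  Merge: [3, 9] + [9, 35] -> [3, 9, 9, 35]
Merge: [8, 16, 27, 32] + [3, 9, 9, 35] -> [3, 8, 9, 9, 16, 27, 32, 35]

Final sorted array: [3, 8, 9, 9, 16, 27, 32, 35]

The merge sort proceeds by recursively splitting the array and merging sorted halves.
After all merges, the sorted array is [3, 8, 9, 9, 16, 27, 32, 35].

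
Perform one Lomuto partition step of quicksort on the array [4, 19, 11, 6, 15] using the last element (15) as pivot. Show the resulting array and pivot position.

Lomuto partition with pivot = 15:

Initial array: [4, 19, 11, 6, 15]

arr[0]=4 <= 15: swap with position 0, array becomes [4, 19, 11, 6, 15]
arr[1]=19 > 15: no swap
arr[2]=11 <= 15: swap with position 1, array becomes [4, 11, 19, 6, 15]
arr[3]=6 <= 15: swap with position 2, array becomes [4, 11, 6, 19, 15]

Place pivot at position 3: [4, 11, 6, 15, 19]
Pivot position: 3

After partitioning with pivot 15, the array becomes [4, 11, 6, 15, 19]. The pivot is placed at index 3. All elements to the left of the pivot are <= 15, and all elements to the right are > 15.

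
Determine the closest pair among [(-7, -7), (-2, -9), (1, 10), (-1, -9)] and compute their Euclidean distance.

Computing all pairwise distances among 4 points:

d((-7, -7), (-2, -9)) = 5.3852
d((-7, -7), (1, 10)) = 18.7883
d((-7, -7), (-1, -9)) = 6.3246
d((-2, -9), (1, 10)) = 19.2354
d((-2, -9), (-1, -9)) = 1.0 <-- minimum
d((1, 10), (-1, -9)) = 19.105

Closest pair: (-2, -9) and (-1, -9) with distance 1.0

The closest pair is (-2, -9) and (-1, -9) with Euclidean distance 1.0. For 4 points, brute-force pairwise comparison is shown above. For large n, the divide-and-conquer algorithm (sort by x, recurse on halves, check the dividing strip) achieves O(n log n).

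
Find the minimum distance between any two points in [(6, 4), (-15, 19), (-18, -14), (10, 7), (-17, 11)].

Computing all pairwise distances among 5 points:

d((6, 4), (-15, 19)) = 25.807
d((6, 4), (-18, -14)) = 30.0
d((6, 4), (10, 7)) = 5.0 <-- minimum
d((6, 4), (-17, 11)) = 24.0416
d((-15, 19), (-18, -14)) = 33.1361
d((-15, 19), (10, 7)) = 27.7308
d((-15, 19), (-17, 11)) = 8.2462
d((-18, -14), (10, 7)) = 35.0
d((-18, -14), (-17, 11)) = 25.02
d((10, 7), (-17, 11)) = 27.2947

Closest pair: (6, 4) and (10, 7) with distance 5.0

The closest pair is (6, 4) and (10, 7) with Euclidean distance 5.0. For 5 points, brute-force pairwise comparison is shown above. For large n, the divide-and-conquer algorithm (sort by x, recurse on halves, check the dividing strip) achieves O(n log n).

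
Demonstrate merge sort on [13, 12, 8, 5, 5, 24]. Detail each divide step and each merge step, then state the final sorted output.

Merge sort trace:

Split: [13, 12, 8, 5, 5, 24] -> [13, 12, 8] and [5, 5, 24]
  Split: [13, 12, 8] -> [13] and [12, 8]
    Split: [12, 8] -> [12] and [8]
    Merge: [12] + [8] -> [8, 12]
  Merge: [13] + [8, 12] -> [8, 12, 13]
  Split: [5, 5, 24] -> [5] and [5, 24]
    Split: [5, 24] -> [5] and [24]
    Merge: [5] + [24] -> [5, 24]
  Merge: [5] + [5, 24] -> [5, 5, 24]
Merge: [8, 12, 13] + [5, 5, 24] -> [5, 5, 8, 12, 13, 24]

Final sorted array: [5, 5, 8, 12, 13, 24]

The merge sort proceeds by recursively splitting the array and merging sorted halves.
After all merges, the sorted array is [5, 5, 8, 12, 13, 24].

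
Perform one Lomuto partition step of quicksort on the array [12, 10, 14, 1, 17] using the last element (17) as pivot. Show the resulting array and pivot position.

Lomuto partition with pivot = 17:

Initial array: [12, 10, 14, 1, 17]

arr[0]=12 <= 17: swap with position 0, array becomes [12, 10, 14, 1, 17]
arr[1]=10 <= 17: swap with position 1, array becomes [12, 10, 14, 1, 17]
arr[2]=14 <= 17: swap with position 2, array becomes [12, 10, 14, 1, 17]
arr[3]=1 <= 17: swap with position 3, array becomes [12, 10, 14, 1, 17]

Place pivot at position 4: [12, 10, 14, 1, 17]
Pivot position: 4

After partitioning with pivot 17, the array becomes [12, 10, 14, 1, 17]. The pivot is placed at index 4. All elements to the left of the pivot are <= 17, and all elements to the right are > 17.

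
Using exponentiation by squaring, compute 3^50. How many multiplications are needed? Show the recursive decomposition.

Computing 3^50 by squaring (build up from 3^1; each line after the first costs one multiplication):

3^1 = 3
3^2 = (3^1)^2 = 3^2 = 9
3^3 = 3 * 3^2 = 3 * 9 = 27
3^6 = (3^3)^2 = 27^2 = 729
3^12 = (3^6)^2 = 729^2 = 531441
3^24 = (3^12)^2 = 531441^2 = 282429536481
3^25 = 3 * 3^24 = 3 * 282429536481 = 847288609443
3^50 = (3^25)^2 = 847288609443^2 = 717897987691852588770249

Result: 717897987691852588770249
Multiplications needed: 7 (7 lines after 3^1)

3^50 = 717897987691852588770249. Using exponentiation by squaring, this requires 7 multiplications. The key idea: if the exponent is even, square the half-power; if odd, multiply by the base once.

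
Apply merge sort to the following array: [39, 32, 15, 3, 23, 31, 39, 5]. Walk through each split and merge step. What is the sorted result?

Merge sort trace:

Split: [39, 32, 15, 3, 23, 31, 39, 5] -> [39, 32, 15, 3] and [23, 31, 39, 5]
  Split: [39, 32, 15, 3] -> [39, 32] and [15, 3]
    Split: [39, 32] -> [39] and [32]
    Merge: [39] + [32] -> [32, 39]
    Split: [15, 3] -> [15] and [3]
    Merge: [15] + [3] -> [3, 15]
  Merge: [32, 39] + [3, 15] -> [3, 15, 32, 39]
  Split: [23, 31, 39, 5] -> [23, 31] and [39, 5]
    Split: [23, 31] -> [23] and [31]
    Merge: [23] + [31] -> [23, 31]
    Split: [39, 5] -> [39] and [5]
    Merge: [39] + [5] -> [5, 39]
  Merge: [23, 31] + [5, 39] -> [5, 23, 31, 39]
Merge: [3, 15, 32, 39] + [5, 23, 31, 39] -> [3, 5, 15, 23, 31, 32, 39, 39]

Final sorted array: [3, 5, 15, 23, 31, 32, 39, 39]

The merge sort proceeds by recursively splitting the array and merging sorted halves.
After all merges, the sorted array is [3, 5, 15, 23, 31, 32, 39, 39].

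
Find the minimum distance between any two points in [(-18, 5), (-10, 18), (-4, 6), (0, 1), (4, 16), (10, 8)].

Computing all pairwise distances among 6 points:

d((-18, 5), (-10, 18)) = 15.2643
d((-18, 5), (-4, 6)) = 14.0357
d((-18, 5), (0, 1)) = 18.4391
d((-18, 5), (4, 16)) = 24.5967
d((-18, 5), (10, 8)) = 28.1603
d((-10, 18), (-4, 6)) = 13.4164
d((-10, 18), (0, 1)) = 19.7231
d((-10, 18), (4, 16)) = 14.1421
d((-10, 18), (10, 8)) = 22.3607
d((-4, 6), (0, 1)) = 6.4031 <-- minimum
d((-4, 6), (4, 16)) = 12.8062
d((-4, 6), (10, 8)) = 14.1421
d((0, 1), (4, 16)) = 15.5242
d((0, 1), (10, 8)) = 12.2066
d((4, 16), (10, 8)) = 10.0

Closest pair: (-4, 6) and (0, 1) with distance 6.4031

The closest pair is (-4, 6) and (0, 1) with Euclidean distance 6.4031. For 6 points, brute-force pairwise comparison is shown above. For large n, the divide-and-conquer algorithm (sort by x, recurse on halves, check the dividing strip) achieves O(n log n).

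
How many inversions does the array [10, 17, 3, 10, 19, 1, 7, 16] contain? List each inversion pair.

Finding inversions in [10, 17, 3, 10, 19, 1, 7, 16]:

(0, 2): arr[0]=10 > arr[2]=3
(0, 5): arr[0]=10 > arr[5]=1
(0, 6): arr[0]=10 > arr[6]=7
(1, 2): arr[1]=17 > arr[2]=3
(1, 3): arr[1]=17 > arr[3]=10
(1, 5): arr[1]=17 > arr[5]=1
(1, 6): arr[1]=17 > arr[6]=7
(1, 7): arr[1]=17 > arr[7]=16
(2, 5): arr[2]=3 > arr[5]=1
(3, 5): arr[3]=10 > arr[5]=1
(3, 6): arr[3]=10 > arr[6]=7
(4, 5): arr[4]=19 > arr[5]=1
(4, 6): arr[4]=19 > arr[6]=7
(4, 7): arr[4]=19 > arr[7]=16

Total inversions: 14

The array has 14 inversion(s): (0,2), (0,5), (0,6), (1,2), (1,3), (1,5), (1,6), (1,7), (2,5), (3,5), (3,6), (4,5), (4,6), (4,7). Each pair (i,j) satisfies i < j and arr[i] > arr[j].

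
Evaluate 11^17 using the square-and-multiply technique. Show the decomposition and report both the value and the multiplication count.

Computing 11^17 by squaring (build up from 11^1; each line after the first costs one multiplication):

11^1 = 11
11^2 = (11^1)^2 = 11^2 = 121
11^4 = (11^2)^2 = 121^2 = 14641
11^8 = (11^4)^2 = 14641^2 = 214358881
11^16 = (11^8)^2 = 214358881^2 = 45949729863572161
11^17 = 11 * 11^16 = 11 * 45949729863572161 = 505447028499293771

Result: 505447028499293771
Multiplications needed: 5 (5 lines after 11^1)

11^17 = 505447028499293771. Using exponentiation by squaring, this requires 5 multiplications. The key idea: if the exponent is even, square the half-power; if odd, multiply by the base once.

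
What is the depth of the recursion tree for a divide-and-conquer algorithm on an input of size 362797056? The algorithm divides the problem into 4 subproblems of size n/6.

For divide and conquer with division factor 6:

Problem sizes at each level:
Level 0: 362797056
Level 1: 60466176
Level 2: 10077696
Level 3: 1679616
Level 4: 279936
Level 5: 46656
Level 6: 7776
Level 7: 1296
Level 8: 216
Level 9: 36
Level 10: 6
Level 11: 1

The root is level 0 and the size-1 base case is level 11 (the tree spans levels 0 through 11, i.e. 12 levels counting the root), so the depth is the number of divisions: log_6(362797056) = 11

The recursion tree depth is log_6(362797056) = 11. At each level, the problem size is divided by 6, so it takes 11 divisions to reduce to a base case of size 1. The algorithm makes 4 recursive calls at each level.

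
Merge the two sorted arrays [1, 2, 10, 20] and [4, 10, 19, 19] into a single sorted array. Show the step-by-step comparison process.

Merging process:

Compare 1 vs 4: take 1 from left. Merged: [1]
Compare 2 vs 4: take 2 from left. Merged: [1, 2]
Compare 10 vs 4: take 4 from right. Merged: [1, 2, 4]
Compare 10 vs 10: take 10 from left. Merged: [1, 2, 4, 10]
Compare 20 vs 10: take 10 from right. Merged: [1, 2, 4, 10, 10]
Compare 20 vs 19: take 19 from right. Merged: [1, 2, 4, 10, 10, 19]
Compare 20 vs 19: take 19 from right. Merged: [1, 2, 4, 10, 10, 19, 19]
Append remaining from left: [20]. Merged: [1, 2, 4, 10, 10, 19, 19, 20]

Final merged array: [1, 2, 4, 10, 10, 19, 19, 20]
Total comparisons: 7

The merged array is [1, 2, 4, 10, 10, 19, 19, 20], requiring 7 comparisons. The merge step runs in O(n) time where n is the total number of elements.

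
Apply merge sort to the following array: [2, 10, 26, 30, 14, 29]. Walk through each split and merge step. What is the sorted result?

Merge sort trace:

Split: [2, 10, 26, 30, 14, 29] -> [2, 10, 26] and [30, 14, 29]
  Split: [2, 10, 26] -> [2] and [10, 26]
    Split: [10, 26] -> [10] and [26]
    Merge: [10] + [26] -> [10, 26]
  Merge: [2] + [10, 26] -> [2, 10, 26]
  Split: [30, 14, 29] -> [30] and [14, 29]
    Split: [14, 29] -> [14] and [29]
    Merge: [14] + [29] -> [14, 29]
  Merge: [30] + [14, 29] -> [14, 29, 30]
Merge: [2, 10, 26] + [14, 29, 30] -> [2, 10, 14, 26, 29, 30]

Final sorted array: [2, 10, 14, 26, 29, 30]

The merge sort proceeds by recursively splitting the array and merging sorted halves.
After all merges, the sorted array is [2, 10, 14, 26, 29, 30].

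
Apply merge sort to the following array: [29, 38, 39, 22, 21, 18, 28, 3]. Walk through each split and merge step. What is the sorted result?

Merge sort trace:

Split: [29, 38, 39, 22, 21, 18, 28, 3] -> [29, 38, 39, 22] and [21, 18, 28, 3]
  Split: [29, 38, 39, 22] -> [29, 38] and [39, 22]
    Split: [29, 38] -> [29] and [38]
    Merge: [29] + [38] -> [29, 38]
    Split: [39, 22] -> [39] and [22]
    Merge: [39] + [22] -> [22, 39]
  Merge: [29, 38] + [22, 39] -> [22, 29, 38, 39]
  Split: [21, 18, 28, 3] -> [21, 18] and [28, 3]
    Split: [21, 18] -> [21] and [18]
    Merge: [21] + [18] -> [18, 21]
    Split: [28, 3] -> [28] and [3]
    Merge: [28] + [3] -> [3, 28]
  Merge: [18, 21] + [3, 28] -> [3, 18, 21, 28]
Merge: [22, 29, 38, 39] + [3, 18, 21, 28] -> [3, 18, 21, 22, 28, 29, 38, 39]

Final sorted array: [3, 18, 21, 22, 28, 29, 38, 39]

The merge sort proceeds by recursively splitting the array and merging sorted halves.
After all merges, the sorted array is [3, 18, 21, 22, 28, 29, 38, 39].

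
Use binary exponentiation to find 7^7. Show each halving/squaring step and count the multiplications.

Computing 7^7 by squaring (build up from 7^1; each line after the first costs one multiplication):

7^1 = 7
7^2 = (7^1)^2 = 7^2 = 49
7^3 = 7 * 7^2 = 7 * 49 = 343
7^6 = (7^3)^2 = 343^2 = 117649
7^7 = 7 * 7^6 = 7 * 117649 = 823543

Result: 823543
Multiplications needed: 4 (4 lines after 7^1)

7^7 = 823543. Using exponentiation by squaring, this requires 4 multiplications. The key idea: if the exponent is even, square the half-power; if odd, multiply by the base once.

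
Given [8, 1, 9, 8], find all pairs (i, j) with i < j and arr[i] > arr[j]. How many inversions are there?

Finding inversions in [8, 1, 9, 8]:

(0, 1): arr[0]=8 > arr[1]=1
(2, 3): arr[2]=9 > arr[3]=8

Total inversions: 2

The array has 2 inversion(s): (0,1), (2,3). Each pair (i,j) satisfies i < j and arr[i] > arr[j].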